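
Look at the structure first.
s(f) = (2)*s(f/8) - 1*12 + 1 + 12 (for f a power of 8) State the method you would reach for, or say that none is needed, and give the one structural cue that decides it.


Diagnosis: the master substitution — treat m = log base 8 of f as the new clock: one recursion step advances m by one while f scales by 8.


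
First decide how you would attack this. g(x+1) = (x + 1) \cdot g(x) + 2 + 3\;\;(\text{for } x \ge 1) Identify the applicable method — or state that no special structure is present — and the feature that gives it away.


Technique: a summation factor — it is first-order linear but the coefficient x + 1 depends on the index, so multiply through by a summation factor to telescope it.


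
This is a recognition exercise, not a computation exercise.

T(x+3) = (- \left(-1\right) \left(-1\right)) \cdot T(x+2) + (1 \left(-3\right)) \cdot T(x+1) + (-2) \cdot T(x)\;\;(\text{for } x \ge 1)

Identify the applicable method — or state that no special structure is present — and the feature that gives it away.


Technique: the characteristic-root method — try a geometric ansatz r^x: constant coefficients turn the recurrence into one polynomial equation in r.


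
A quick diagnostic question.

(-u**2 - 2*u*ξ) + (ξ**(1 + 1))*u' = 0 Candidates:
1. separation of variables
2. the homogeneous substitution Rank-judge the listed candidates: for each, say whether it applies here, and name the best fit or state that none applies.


Diagnosis: the homogeneous substitution — the slope is degree-zero homogeneous: the ratio substitution v = u/ξ collapses it. A Bernoulli substitution is a fair alternative on this equation directly; the homogeneous reading takes it as given.
- separation of variables — no division isolates the independent variable from the unknown.
- the homogeneous substitution — applicable, and directly so.


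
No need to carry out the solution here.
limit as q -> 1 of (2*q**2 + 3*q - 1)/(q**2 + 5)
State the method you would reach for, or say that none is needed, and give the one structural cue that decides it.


Verdict: no special technique — the expression is continuous at the evaluation point — substitute directly; no indeterminate form appears.


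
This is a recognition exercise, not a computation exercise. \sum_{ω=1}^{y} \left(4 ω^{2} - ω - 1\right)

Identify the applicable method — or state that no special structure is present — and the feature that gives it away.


Diagnosis: no special technique — the summand is a plain polynomial in ω (expanding first if it arrives factored); standard power-sum formulas evaluate it term by term.


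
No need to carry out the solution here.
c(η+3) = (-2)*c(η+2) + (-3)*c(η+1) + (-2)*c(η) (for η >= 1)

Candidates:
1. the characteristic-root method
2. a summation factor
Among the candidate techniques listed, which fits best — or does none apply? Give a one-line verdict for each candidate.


Best approach: the characteristic-root method — the recurrence treats every index alike (constant coefficients, no forcing) — precisely the regime where r^η trials close it.
- the characteristic-root method: yes, a natural case for it.
- a summation factor: the recurrence reaches back more than one step, outside the first-order family a summation factor normalizes.


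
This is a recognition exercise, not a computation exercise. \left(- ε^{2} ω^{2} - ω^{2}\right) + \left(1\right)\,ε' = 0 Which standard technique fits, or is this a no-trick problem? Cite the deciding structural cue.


Method: separation of variables — solved for the derivative, the right side splits multiplicatively into a function of each variable alone — divide and integrate each side.


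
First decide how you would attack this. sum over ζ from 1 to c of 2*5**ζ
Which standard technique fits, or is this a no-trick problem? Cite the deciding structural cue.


Verdict: the geometric series formula — each summand is the previous one scaled by 5; that constant multiplier is itself the geometric structure.


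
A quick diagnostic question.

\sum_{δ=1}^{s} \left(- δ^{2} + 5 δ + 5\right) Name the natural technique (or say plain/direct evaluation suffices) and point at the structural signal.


Technique: no special technique — the summand is a plain polynomial in δ (expanding first if it arrives factored); standard power-sum formulas evaluate it term by term.


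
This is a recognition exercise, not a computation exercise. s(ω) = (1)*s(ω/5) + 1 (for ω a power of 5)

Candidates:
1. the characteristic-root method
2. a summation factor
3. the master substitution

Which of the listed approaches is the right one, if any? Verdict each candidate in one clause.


Best approach: the master substitution — index division is the fingerprint: ω/5 in the recursive call means substitute ω = 5^m.
- the characteristic-root method: a divided-index call is not the fixed-shift linear shape that characteristic roots solve.
- a summation factor: a divided-index call is outside the fixed-shift first-order family a summation factor normalizes.
- the master substitution: yes, a natural case for it.


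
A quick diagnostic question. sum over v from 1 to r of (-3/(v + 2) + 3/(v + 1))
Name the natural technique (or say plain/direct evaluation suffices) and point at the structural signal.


Technique: telescoping — spot the paired structure — each term adds 3/(v + 1) and subtracts its successor value, which the next term restores: the definition of a telescoping chain.


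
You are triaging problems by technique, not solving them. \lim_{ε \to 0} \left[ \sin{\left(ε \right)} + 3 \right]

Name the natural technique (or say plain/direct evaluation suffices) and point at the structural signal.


Technique: no special technique — nothing blocks direct substitution at 0: plug in and finish.


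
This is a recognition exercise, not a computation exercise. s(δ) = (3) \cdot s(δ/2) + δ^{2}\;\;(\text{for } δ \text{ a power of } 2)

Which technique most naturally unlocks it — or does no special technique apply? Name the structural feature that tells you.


Best approach: the master substitution — the argument shrinks by the factor 2, so measure the index on a logarithmic scale and the recursion becomes a shift.


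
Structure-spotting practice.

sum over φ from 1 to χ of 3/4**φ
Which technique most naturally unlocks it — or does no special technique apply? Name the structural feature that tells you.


Best approach: the geometric series formula — consecutive terms stand in a fixed index-free ratio — the geometric sum formula closes it.


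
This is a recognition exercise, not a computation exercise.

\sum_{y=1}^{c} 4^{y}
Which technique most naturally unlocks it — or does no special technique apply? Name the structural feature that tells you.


Method: the geometric series formula — each summand is the previous one scaled by 4; that constant multiplier is itself the geometric structure.


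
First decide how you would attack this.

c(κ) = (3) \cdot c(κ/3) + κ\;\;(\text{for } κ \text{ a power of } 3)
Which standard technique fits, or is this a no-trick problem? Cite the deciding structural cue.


Best approach: the master substitution — the argument shrinks by the factor 3, so measure the index on a logarithmic scale and the recursion becomes a shift.


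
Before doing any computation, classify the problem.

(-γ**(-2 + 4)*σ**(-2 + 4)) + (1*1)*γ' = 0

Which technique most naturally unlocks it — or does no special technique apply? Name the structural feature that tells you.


Method: separation of variables — one side of the product carries the independent variable, the other the unknown — the textbook separation shape.


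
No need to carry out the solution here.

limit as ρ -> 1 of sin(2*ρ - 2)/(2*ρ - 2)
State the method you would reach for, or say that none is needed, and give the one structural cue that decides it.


Best approach: l'Hôpital's rule (0/0) — numerator and denominator both vanish at 1 — a genuine 0/0 form, which is exactly when l'Hôpital applies. A first-order expansion at the point is an equally standard path; the rule packages it.


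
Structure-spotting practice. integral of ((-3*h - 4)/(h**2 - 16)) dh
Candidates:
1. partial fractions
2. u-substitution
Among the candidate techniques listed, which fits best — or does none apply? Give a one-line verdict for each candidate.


Best approach: partial fractions — the factorization of h**2 - 16 is the whole battle; after it, each term is a table integral.
- partial fractions — a fit — the right tool for this form.
- u-substitution: no subexpression of the integrand pairs with its own derivative as a factor — individual terms may offer their own substitutions, but any change of variable covering the whole integral would have to be constructed from outside the expression.


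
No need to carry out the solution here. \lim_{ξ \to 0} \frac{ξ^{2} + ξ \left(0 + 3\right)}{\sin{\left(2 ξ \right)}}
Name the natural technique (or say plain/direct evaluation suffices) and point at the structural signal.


Technique: l'Hôpital's rule (0/0) — substituting 0 gives 0 over 0; differentiate top and bottom once and re-evaluate. The standard small-argument limits would also carry it; the rule is the systematic route.


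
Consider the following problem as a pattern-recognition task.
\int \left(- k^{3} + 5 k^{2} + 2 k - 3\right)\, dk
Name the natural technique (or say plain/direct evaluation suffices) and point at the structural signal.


Diagnosis: no special technique — nothing composite, nothing rational, nothing trigonometric — each constant-multiple power of k integrates by the power rule alone.


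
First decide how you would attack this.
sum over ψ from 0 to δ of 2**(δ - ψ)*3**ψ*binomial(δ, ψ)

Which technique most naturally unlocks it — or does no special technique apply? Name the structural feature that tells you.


Diagnosis: the binomial theorem — the binomial coefficients weight matched powers of 3 and 2, which is exactly the expansion of a binomial power.


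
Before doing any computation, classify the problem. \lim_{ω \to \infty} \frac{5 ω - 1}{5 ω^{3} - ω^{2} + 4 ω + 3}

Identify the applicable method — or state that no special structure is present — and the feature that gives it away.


Best approach: dominant-term comparison — at large ω only the top-degree terms survive; compare the leading terms and the limit falls out. As a single quotient, the ∞/∞ shape would yield to repeated differentiation as well — the growth comparison gets there in one look.


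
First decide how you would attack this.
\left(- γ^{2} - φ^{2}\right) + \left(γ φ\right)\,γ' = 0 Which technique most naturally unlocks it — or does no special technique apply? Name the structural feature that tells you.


Technique: the homogeneous substitution — scaling φ and γ together leaves the slope fixed — it depends only on γ/φ, so substitute the ratio. A Bernoulli substitution is a fair alternative on this equation directly; the homogeneous reading takes it as given.


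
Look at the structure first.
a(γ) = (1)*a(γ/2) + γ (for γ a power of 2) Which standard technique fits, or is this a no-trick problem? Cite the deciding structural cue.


Method: the master substitution — index division is the fingerprint: γ/2 in the recursive call means substitute γ = 2^m.


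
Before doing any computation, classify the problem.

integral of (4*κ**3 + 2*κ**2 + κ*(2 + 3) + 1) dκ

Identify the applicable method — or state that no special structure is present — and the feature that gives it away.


Diagnosis: no special technique — scan for structure and find none: constant multiples of powers of κ, integrate directly.


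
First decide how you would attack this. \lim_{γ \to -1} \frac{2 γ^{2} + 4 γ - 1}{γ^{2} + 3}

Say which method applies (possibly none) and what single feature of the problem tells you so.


Technique: no special technique — no vanishing denominator and no indeterminate clash at the point — evaluation is immediate.


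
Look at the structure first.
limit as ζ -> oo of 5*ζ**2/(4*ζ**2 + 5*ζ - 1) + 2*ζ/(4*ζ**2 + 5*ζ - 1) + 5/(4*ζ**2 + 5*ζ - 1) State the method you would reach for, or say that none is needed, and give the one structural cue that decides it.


Technique: dominant-term comparison — divide by the highest power of ζ present: lower-order terms vanish and the dominant ratio remains. Differentiating the expression as a single quotient would eventually settle it as well; matching dominant growth settles it immediately.


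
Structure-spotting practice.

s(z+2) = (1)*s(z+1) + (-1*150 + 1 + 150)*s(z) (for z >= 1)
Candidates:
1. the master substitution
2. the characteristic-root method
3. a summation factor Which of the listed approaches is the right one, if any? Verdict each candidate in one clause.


Method: the characteristic-root method — the recurrence is linear and homogeneous with constant coefficients, so the ansatz r^z turns it into a polynomial equation for r.
- the master substitution: there is no divide-the-index recursive argument.
- the characteristic-root method: a fit — the right tool for this form.
- a summation factor: a summation factor telescopes one-step recursions; this one carries higher-order memory.


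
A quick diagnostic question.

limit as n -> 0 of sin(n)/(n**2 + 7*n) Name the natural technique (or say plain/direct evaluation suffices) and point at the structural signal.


Verdict: l'Hôpital's rule (0/0) — numerator and denominator both vanish at 0 — a genuine 0/0 form, which is exactly when l'Hôpital applies. A local series expansion at the point resolves it as well; the rule is the packaged version of that step.


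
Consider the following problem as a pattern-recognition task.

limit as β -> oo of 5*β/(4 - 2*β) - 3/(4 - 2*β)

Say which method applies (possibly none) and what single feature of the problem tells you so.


Diagnosis: dominant-term comparison — at large β only the top-degree terms survive; compare the leading terms and the limit falls out. l'Hôpital's at-infinity variant applies to the expression viewed as a single quotient; the leading-term comparison is the direct route.


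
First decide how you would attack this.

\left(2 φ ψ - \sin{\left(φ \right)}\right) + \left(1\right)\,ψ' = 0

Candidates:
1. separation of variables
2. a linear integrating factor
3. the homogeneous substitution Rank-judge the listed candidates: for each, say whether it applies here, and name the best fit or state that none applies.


Method: a linear integrating factor — first power of ψ, nonzero forcing: the integrating-factor recipe applies verbatim with p = 2 φ.
- separation of variables: the two dependences do not factor apart.
- a linear integrating factor: yes, a natural case for it.
- the homogeneous substitution: the slope does not depend on the ratio of the variables alone.


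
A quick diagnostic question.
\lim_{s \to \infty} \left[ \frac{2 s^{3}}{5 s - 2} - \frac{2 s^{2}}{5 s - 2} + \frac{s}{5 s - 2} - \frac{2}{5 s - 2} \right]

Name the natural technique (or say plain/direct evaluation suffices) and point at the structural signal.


Technique: dominant-term comparison — at large s only the top-degree terms survive; compare the leading terms and the limit falls out. As a single quotient, the ∞/∞ shape would yield to repeated differentiation as well — the growth comparison gets there in one look.


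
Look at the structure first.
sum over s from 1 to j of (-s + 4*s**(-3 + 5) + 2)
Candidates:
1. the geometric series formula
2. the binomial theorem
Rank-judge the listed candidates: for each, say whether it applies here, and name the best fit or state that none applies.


Method: no special technique — constant-multiple powers of s with no cancellation partners and no common ratio — use the standard power-sum formulas.
- the geometric series formula: dividing successive terms gives an index-dependent quantity, not a constant.
- the binomial theorem: there is no pair of bases whose matched powers would reassemble into a single binomial power.


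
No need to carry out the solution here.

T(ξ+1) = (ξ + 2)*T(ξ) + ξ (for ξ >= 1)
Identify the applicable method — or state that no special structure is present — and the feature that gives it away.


Method: a summation factor — rescale the sequence by the product of the weights ξ + 2 so far — the recurrence collapses to a plain running sum.


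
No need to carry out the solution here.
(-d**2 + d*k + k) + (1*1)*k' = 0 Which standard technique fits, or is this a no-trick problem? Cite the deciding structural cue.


Technique: a linear integrating factor — linear in the unknown with genuine forcing: multiply through by the exponential of the integrated coefficient and the left side closes into one derivative.


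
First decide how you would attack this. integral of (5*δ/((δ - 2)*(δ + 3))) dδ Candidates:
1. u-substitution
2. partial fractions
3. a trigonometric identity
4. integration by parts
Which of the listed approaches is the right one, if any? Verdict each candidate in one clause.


Method: partial fractions — the bottom factors while the top stays lower-degree — split into simple fractions and integrate piece by piece.
- u-substitution — no subexpression of the integrand pairs with its own derivative as a factor — individual terms may offer their own substitutions, but any change of variable covering the whole integral would have to be constructed from outside the expression.
- partial fractions — yes — fits the structure here.
- a trigonometric identity: with no trigonometric functions present, identity rewriting has no target.
- integration by parts — the integrand does not split as a nonconstant polynomial times an exp, sine, cosine of a linear argument, or logarithm — no polynomial-kernel parts product to differentiate one side of.


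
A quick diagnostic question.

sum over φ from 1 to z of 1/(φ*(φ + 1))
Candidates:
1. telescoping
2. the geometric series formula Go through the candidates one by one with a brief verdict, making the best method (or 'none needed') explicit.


Method: telescoping — 1/(φ*(φ + 1)) hides a difference of shifted reciprocals — decompose it and the middle of the sum vanishes.
- telescoping: yes, a natural case for it.
- the geometric series formula — the ratio of consecutive terms depends on the index.


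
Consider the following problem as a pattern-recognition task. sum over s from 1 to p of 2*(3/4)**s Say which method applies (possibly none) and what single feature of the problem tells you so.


Diagnosis: the geometric series formula — the ratio of consecutive terms is the constant 3/4, independent of the index — a geometric sum.


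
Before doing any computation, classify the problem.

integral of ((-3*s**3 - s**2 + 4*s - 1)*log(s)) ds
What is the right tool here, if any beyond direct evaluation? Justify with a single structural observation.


Verdict: integration by parts — logs resist antidifferentiation but differentiate beautifully; pair log(s) with the polynomial -3*s**3 - s**2 + 4*s - 1 via parts.


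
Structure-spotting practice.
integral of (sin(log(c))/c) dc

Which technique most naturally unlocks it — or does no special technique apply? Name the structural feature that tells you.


Method: u-substitution — collected, the integrand has one factor that is, up to a constant, the derivative of an inner expression the rest depends on — substitute for that inner expression.


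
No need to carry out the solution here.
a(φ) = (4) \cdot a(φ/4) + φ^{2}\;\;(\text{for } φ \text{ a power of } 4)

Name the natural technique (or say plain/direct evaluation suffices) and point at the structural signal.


Diagnosis: the master substitution — treat m = log base 4 of φ as the new clock: one recursion step advances m by one while φ scales by 4.


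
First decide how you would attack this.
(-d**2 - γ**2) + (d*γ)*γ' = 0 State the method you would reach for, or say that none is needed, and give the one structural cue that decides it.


Diagnosis: the homogeneous substitution — solved for the derivative, the right side is unchanged under scaling d and γ together — it depends only on the ratio γ/d, so substitute a single ratio variable. A Bernoulli substitution is a fair alternative on this equation directly; the homogeneous reading takes it as given.


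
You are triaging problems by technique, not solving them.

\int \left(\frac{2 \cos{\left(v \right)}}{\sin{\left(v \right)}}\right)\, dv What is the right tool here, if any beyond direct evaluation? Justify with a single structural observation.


Diagnosis: u-substitution — everything non-trivial happens through the inner expression \sin{\left(v \right)}, and its derivative accounts for the remaining factor up to a constant, so set u = \sin{\left(v \right)}.


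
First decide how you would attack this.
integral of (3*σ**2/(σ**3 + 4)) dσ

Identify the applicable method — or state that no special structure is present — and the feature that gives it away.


Best approach: u-substitution — structure check: outer function, inner expression σ**3 + 4, inner derivative as a factor — the classic u = σ**3 + 4 pattern.


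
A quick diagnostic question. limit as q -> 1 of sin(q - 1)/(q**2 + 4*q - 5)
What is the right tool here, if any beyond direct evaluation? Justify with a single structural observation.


Technique: l'Hôpital's rule (0/0) — substituting 1 gives 0 over 0; differentiate top and bottom once and re-evaluate. Known elementary limits would finish this too — the rule just bypasses the case analysis.


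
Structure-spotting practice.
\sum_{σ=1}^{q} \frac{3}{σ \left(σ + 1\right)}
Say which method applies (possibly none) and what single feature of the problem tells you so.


Technique: telescoping — integer-spaced poles in \frac{3}{σ \left(σ + 1\right)} are the telescoping signature in disguise.


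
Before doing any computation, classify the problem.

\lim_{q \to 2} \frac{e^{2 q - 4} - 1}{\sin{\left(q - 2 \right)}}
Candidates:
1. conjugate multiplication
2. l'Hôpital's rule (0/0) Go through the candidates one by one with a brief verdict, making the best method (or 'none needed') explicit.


Method: l'Hôpital's rule (0/0) — plug in 2: top and bottom both hit zero, so differentiate each and retry. The standard small-argument limits would also carry it; the rule is the systematic route.
- conjugate multiplication — rationalization has no target — no divergent radical difference appears.
- l'Hôpital's rule (0/0): yes, a natural case for it.


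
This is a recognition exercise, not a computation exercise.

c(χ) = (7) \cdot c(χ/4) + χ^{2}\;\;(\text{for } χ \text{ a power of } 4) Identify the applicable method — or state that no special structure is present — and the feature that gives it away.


Best approach: the master substitution — treat m = log base 4 of χ as the new clock: one recursion step advances m by one while χ scales by 4.


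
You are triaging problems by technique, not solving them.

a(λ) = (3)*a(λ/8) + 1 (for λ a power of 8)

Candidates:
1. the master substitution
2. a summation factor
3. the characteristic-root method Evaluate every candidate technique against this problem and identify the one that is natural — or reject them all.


Best approach: the master substitution — treat m = log base 8 of λ as the new clock: one recursion step advances m by one while λ scales by 8.
- the master substitution: a fit — the right tool for this form.
- a summation factor — a divided-index call is outside the fixed-shift first-order family a summation factor normalizes.
- the characteristic-root method — a divided-index call is not the fixed-shift linear shape that characteristic roots solve.


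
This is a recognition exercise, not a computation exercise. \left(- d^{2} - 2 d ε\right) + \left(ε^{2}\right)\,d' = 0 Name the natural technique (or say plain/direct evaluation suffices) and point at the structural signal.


Best approach: the homogeneous substitution — the slope's numerator and denominator have matching total degree, so it depends only on d/ε and the ratio substitution collapses it. Suitably rearranged — at times with the variables' roles exchanged — this doubles as a Bernoulli equation; the homogeneous reading needs no such setup.


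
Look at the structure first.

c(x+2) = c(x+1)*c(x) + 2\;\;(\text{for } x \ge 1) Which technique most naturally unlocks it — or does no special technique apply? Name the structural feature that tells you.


Best approach: no special technique — the sequence value feeds back through itself nonlinearly — linear superposition fails, and every superposition-based closed form fails with it.


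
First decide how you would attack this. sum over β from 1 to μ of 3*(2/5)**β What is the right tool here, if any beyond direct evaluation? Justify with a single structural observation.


Best approach: the geometric series formula — consecutive terms stand in a fixed index-free ratio — the geometric sum formula closes it.


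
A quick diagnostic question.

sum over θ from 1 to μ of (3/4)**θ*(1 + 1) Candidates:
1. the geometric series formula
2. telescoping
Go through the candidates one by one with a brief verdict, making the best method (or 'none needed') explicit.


Verdict: the geometric series formula — each term is 3/4 times the previous one, so the geometric-series formula applies directly.
- the geometric series formula — yes — fits the structure here.
- telescoping — neither a shifted-difference shape nor integer-spaced poles are present.


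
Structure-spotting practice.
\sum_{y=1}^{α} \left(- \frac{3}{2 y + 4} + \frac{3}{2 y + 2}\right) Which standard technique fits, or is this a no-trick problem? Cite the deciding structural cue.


Method: telescoping — the summand is built as \frac{3}{2 y + 2} minus its own successor — adjacent terms annihilate down the line.


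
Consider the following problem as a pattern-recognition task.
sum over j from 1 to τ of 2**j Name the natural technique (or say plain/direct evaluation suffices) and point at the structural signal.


Technique: the geometric series formula — each summand is the previous one scaled by 2; that constant multiplier is itself the geometric structure.


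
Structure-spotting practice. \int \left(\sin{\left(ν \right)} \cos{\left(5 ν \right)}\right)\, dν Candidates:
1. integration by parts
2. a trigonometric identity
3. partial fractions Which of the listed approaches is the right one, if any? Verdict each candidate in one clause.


Best approach: a trigonometric identity — split \sin{\left(ν \right)} \cos{\left(5 ν \right)} with the angle-addition identities: the resulting sum integrates term by term.
- integration by parts: not the natural route: no polynomial-kernel product appears — a recursive parts reduction of the trigonometric product exists, but the identity rewrite is direct.
- a trigonometric identity: a fit — the right tool for this form.
- partial fractions: the expression is not a ratio of polynomials that decomposes further.


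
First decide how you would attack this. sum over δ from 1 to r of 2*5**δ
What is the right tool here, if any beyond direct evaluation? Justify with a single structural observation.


Diagnosis: the geometric series formula — the ratio of consecutive terms is the constant 5, independent of the index — a geometric sum.


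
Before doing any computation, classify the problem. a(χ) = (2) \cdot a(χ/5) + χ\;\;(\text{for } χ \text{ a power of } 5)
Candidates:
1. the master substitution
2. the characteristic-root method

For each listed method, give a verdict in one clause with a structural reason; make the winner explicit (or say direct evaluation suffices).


Best approach: the master substitution — the argument shrinks by the factor 5, so measure the index on a logarithmic scale and the recursion becomes a shift.
- the master substitution: applies; the problem has the shape this method handles.
- the characteristic-root method: the recursion divides its index rather than shifting it — outside the constant-shift family the root method covers.


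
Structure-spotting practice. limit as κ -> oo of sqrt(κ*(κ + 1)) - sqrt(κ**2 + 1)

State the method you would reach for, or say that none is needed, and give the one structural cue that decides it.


Best approach: conjugate multiplication — sqrt(κ*(κ + 1)) and sqrt(κ**2 + 1) both blow up, but their difference is tame once the conjugate rationalizes it.


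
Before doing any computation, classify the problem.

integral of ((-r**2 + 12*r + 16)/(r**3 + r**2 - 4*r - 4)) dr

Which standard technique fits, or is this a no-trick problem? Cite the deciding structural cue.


Diagnosis: partial fractions — the bottom factors while the top stays lower-degree — split into simple fractions and integrate piece by piece.


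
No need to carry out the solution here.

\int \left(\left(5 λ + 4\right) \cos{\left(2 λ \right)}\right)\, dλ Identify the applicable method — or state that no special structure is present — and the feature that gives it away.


Technique: integration by parts — 5 λ + 4 dies after finitely many derivatives while \cos{\left(2 λ \right)} cycles under integration — the tabular/parts setup.


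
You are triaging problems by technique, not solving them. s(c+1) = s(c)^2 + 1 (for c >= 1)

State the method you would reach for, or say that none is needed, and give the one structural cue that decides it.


Best approach: no special technique — a nonlinear dependence on earlier terms breaks linearity, and with it every superposition-based closed form.


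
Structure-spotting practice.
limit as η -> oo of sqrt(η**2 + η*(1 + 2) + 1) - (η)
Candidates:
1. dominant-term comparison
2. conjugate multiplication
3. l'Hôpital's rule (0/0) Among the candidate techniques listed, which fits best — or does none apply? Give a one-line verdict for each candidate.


Diagnosis: conjugate multiplication — the ∞ − ∞ radical form is the exact trigger for the conjugate maneuver.
- dominant-term comparison — this limit is not decided by comparing polynomial growth at infinity.
- conjugate multiplication — applies; the problem has the shape this method handles.
- l'Hôpital's rule (0/0) — no quotient structure at all: the clash is ∞ minus ∞, which rationalizing converts into a tractable ratio.


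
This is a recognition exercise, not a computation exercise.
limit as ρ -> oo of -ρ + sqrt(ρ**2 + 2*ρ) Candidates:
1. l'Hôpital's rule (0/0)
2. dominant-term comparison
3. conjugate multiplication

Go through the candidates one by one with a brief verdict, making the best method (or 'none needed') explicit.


Best approach: conjugate multiplication — divergence minus divergence hides a finite answer — expose it by pairing sqrt(ρ**2 + 2*ρ) - ρ with its conjugate.
- l'Hôpital's rule (0/0) — substitution produces ∞ − ∞ rather than a vanishing quotient; the rule needs a 0/0 ratio to act on.
- dominant-term comparison — no ranking of term growth rates resolves the limit here.
- conjugate multiplication — applicable, and directly so.


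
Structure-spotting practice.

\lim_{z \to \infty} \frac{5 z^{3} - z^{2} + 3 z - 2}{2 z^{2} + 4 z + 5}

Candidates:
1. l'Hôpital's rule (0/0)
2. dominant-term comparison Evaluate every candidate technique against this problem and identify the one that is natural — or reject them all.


Technique: dominant-term comparison — growth-rate triage: the leading powers of z decide the limit, everything else is noise.
- l'Hôpital's rule (0/0): no 0/0 form appears: written as one quotient, top and bottom both grow without bound, and the ratio is decided by their leading terms.
- dominant-term comparison: applies; the problem has the shape this method handles.


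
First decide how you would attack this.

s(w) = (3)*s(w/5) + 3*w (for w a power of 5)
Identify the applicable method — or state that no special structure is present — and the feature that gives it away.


Technique: the master substitution — the argument contracts 5-fold per step: reindex w exponentially and solve the linear recurrence in the new index.


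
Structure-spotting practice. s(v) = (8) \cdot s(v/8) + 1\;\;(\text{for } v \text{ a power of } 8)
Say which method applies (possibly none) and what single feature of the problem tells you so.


Verdict: the master substitution — treat m = log base 8 of v as the new clock: one recursion step advances m by one while v scales by 8.


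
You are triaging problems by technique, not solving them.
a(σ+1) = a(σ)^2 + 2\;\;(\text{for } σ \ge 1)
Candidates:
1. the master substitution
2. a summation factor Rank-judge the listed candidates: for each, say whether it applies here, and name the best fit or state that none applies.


Technique: no special technique — once the recursion is nonlinear, characteristic roots, master substitutions, and summation factors are all off the table.
- the master substitution: with no divided-index recursive call, reindexing by powers of a base buys nothing.
- a summation factor — the recursion is nonlinear — outside the first-order linear family a summation factor addresses.


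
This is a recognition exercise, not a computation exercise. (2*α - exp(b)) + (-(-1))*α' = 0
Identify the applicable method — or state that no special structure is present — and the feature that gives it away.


Diagnosis: a linear integrating factor — the unknown enters only to the first power against a nonzero forcing term — the integrating-factor template applies directly.


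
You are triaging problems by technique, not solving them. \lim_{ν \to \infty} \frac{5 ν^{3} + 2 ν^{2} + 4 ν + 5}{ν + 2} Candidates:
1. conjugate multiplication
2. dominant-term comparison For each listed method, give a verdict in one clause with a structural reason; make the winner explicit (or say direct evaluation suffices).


Method: dominant-term comparison — divide by the highest power of ν present: lower-order terms vanish and the dominant ratio remains.
- conjugate multiplication: rationalization has no target — no divergent radical difference appears.
- dominant-term comparison: a fit — the right tool for this form.


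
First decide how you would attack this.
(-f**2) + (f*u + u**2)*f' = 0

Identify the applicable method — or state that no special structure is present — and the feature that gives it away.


Best approach: the homogeneous substitution — the slope's numerator and denominator have matching total degree, so it depends only on f/u and the ratio substitution collapses it. Suitably rearranged — at times with the variables' roles exchanged — this doubles as a Bernoulli equation; the homogeneous reading needs no such setup.


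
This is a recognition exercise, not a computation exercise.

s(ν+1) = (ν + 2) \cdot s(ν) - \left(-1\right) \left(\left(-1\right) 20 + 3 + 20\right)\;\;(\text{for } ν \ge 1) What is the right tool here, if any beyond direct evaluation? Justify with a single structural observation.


Method: a summation factor — rescale the sequence by the product of the weights ν + 2 so far — the recurrence collapses to a plain running sum.


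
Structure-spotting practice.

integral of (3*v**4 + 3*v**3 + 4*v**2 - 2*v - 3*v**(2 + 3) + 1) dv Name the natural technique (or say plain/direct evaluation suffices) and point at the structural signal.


Verdict: no special technique — the integrand is a sum of constant multiples of powers of v — integrate term by term.


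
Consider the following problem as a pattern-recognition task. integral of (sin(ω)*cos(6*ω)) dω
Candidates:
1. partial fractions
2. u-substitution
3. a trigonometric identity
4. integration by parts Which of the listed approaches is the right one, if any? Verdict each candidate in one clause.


Verdict: a trigonometric identity — sin(ω)*cos(6*ω) is a beat pattern — rewrite the product as a sum of single-frequency waves before integrating.
- partial fractions — the expression is not a ratio of polynomials that decomposes further.
- u-substitution: no subexpression of the integrand pairs with its own derivative as a factor — individual terms may offer their own substitutions, but any change of variable covering the whole integral would have to be constructed from outside the expression.
- a trigonometric identity: applies; the problem has the shape this method handles.
- integration by parts — not the fit here: there is no polynomial factor to ladder down — parts can still close the trigonometric product by recursion, though the identity rewrite is the direct route.


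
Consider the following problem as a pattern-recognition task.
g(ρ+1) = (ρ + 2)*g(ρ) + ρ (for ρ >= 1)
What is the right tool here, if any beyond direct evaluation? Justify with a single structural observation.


Method: a summation factor — one-term recursion with variable weight ρ + 2 is solved by product normalization, not by root-finding.


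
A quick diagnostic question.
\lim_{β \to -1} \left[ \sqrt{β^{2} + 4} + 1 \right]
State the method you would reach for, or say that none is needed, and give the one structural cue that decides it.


Verdict: no special technique — nothing blocks direct substitution at -1: plug in and finish.


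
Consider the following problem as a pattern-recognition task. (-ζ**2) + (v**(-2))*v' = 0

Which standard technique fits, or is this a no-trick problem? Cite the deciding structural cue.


Best approach: separation of variables — one side of the product carries the independent variable, the other the unknown — the textbook separation shape. An exactness check succeeds on this form as well — separation and the potential function arrive at the same answer, separation more directly.


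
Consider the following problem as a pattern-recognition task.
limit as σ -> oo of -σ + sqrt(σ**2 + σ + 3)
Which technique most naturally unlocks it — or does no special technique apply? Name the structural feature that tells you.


Diagnosis: conjugate multiplication — divergence minus divergence hides a finite answer — expose it by pairing sqrt(σ**2 + σ + 3) - σ with its conjugate.


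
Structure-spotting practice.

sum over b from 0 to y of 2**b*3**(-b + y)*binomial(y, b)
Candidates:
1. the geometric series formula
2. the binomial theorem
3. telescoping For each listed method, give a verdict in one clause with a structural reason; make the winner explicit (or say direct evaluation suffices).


Method: the binomial theorem — the binomial coefficients weight matched powers of 2 and 3, which is exactly the expansion of a binomial power.
- the geometric series formula: the ratio of consecutive terms depends on the index.
- the binomial theorem: applicable, and directly so.
- telescoping: neither a shifted-difference shape nor integer-spaced poles are present.


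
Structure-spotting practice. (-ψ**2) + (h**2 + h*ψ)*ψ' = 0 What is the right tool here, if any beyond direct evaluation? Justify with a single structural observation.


Diagnosis: the homogeneous substitution — scaling h and ψ together leaves the slope fixed — it depends only on ψ/h, so substitute the ratio. Rewriting — with the variables' roles exchanged where the shape demands it — would expose a Bernoulli structure too; the homogeneous substitution simply reads the degrees directly.


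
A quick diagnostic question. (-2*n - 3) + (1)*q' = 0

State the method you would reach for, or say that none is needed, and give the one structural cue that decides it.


Best approach: no special technique — solved for the derivative, no q appears — this is antidifferentiation in n wearing ODE clothing.
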